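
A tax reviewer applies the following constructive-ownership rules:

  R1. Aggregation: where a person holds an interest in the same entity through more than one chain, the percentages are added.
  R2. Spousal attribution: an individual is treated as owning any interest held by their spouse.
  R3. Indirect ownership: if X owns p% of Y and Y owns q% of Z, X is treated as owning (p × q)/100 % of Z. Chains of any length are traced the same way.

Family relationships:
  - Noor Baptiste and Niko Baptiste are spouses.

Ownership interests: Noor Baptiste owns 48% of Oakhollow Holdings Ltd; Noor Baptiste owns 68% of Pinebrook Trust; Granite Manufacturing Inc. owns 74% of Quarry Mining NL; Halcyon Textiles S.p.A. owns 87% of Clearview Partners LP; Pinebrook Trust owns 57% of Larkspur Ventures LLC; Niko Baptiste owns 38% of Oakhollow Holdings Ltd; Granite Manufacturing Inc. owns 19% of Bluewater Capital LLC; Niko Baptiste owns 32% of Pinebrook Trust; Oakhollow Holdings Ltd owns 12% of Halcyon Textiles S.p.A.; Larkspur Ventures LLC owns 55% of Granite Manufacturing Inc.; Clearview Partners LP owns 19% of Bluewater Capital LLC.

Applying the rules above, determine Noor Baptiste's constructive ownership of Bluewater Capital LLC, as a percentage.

By spousal attribution (R2), Noor Baptiste is treated as also owning Niko Baptiste's interest in Pinebrook Trust, giving 68% + 32% = 100%.
By spousal attribution (R2), Noor Baptiste is treated as also owning Niko Baptiste's interest in Oakhollow Holdings Ltd, giving 48% + 38% = 86%.
Chain via Pinebrook Trust → Larkspur Ventures LLC → Granite Manufacturing Inc. (R3): 100% × 57% × 55% × 19% = 5.9565% of Bluewater Capital LLC.
Chain via Oakhollow Holdings Ltd → Halcyon Textiles S.p.A. → Clearview Partners LP (R3): 86% × 12% × 87% × 19% = 1.705896% of Bluewater Capital LLC.
Aggregating (R1): 5.9565% + 1.705896% = 7.662396%.

7.662396%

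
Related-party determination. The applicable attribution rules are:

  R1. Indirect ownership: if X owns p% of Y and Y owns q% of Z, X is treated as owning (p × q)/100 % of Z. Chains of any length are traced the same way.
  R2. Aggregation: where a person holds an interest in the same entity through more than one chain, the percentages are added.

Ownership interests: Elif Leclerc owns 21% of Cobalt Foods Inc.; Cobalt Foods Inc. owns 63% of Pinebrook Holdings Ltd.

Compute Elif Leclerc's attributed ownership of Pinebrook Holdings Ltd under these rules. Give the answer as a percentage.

Chain via Cobalt Foods Inc. (R1): 21% × 63% = 13.23% of Pinebrook Holdings Ltd.

13.23%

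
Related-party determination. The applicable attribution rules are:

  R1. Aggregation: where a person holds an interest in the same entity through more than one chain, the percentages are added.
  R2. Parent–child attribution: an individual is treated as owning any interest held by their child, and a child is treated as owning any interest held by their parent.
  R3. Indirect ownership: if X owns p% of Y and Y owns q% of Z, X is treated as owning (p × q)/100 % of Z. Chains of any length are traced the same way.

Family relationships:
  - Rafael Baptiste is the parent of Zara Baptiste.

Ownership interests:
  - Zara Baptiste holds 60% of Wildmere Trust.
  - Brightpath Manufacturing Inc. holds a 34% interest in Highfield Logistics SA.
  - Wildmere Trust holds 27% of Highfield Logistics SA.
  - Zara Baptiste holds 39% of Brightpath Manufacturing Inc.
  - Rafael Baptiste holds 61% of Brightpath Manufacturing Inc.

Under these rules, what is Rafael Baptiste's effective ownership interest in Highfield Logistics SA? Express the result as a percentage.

50.2%

By parent–child attribution (R2), Rafael Baptiste is treated as also owning Zara Baptiste's interest in Brightpath Manufacturing Inc, giving 61% + 39% = 100%.
By parent–child attribution (R2), Rafael Baptiste is treated as owning Zara Baptiste's 60% interest in Wildmere Trust.
Chain via Brightpath Manufacturing Inc. (R3): 100% × 34% = 34% of Highfield Logistics SA.
Chain via Wildmere Trust (R3): 60% × 27% = 16.2% of Highfield Logistics SA.
Aggregating (R1): 34% + 16.2% = 50.2%.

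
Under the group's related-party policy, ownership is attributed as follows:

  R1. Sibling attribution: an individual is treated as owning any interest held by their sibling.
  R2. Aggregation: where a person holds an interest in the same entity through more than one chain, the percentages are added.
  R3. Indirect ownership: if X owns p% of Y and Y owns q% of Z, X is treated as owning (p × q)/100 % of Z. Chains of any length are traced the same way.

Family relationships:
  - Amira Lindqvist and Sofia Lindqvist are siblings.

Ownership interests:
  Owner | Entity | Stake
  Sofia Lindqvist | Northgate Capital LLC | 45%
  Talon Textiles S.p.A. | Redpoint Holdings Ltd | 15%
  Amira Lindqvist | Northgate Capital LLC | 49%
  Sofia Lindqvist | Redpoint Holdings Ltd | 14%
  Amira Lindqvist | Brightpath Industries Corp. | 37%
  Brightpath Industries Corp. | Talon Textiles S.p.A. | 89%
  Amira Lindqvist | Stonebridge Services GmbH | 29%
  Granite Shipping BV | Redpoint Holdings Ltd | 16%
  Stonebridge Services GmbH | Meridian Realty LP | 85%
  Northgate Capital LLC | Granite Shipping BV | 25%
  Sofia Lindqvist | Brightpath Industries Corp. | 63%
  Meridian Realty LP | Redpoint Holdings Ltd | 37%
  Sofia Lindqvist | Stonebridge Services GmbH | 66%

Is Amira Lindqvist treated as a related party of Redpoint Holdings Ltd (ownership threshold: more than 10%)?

By sibling attribution (R1), Amira Lindqvist is treated as also owning Sofia Lindqvist's interest in Brightpath Industries Corp, giving 37% + 63% = 100%.
By sibling attribution (R1), Amira Lindqvist is treated as also owning Sofia Lindqvist's interest in Northgate Capital LLC, giving 49% + 45% = 94%.
By sibling attribution (R1), Amira Lindqvist is treated as also owning Sofia Lindqvist's interest in Stonebridge Services GmbH, giving 29% + 66% = 95%.
By sibling attribution (R1), Amira Lindqvist is treated as owning Sofia Lindqvist's 14% interest in Redpoint Holdings Ltd.
Chain via Brightpath Industries Corp. → Talon Textiles S.p.A. (R3): 100% × 89% × 15% = 13.35% of Redpoint Holdings Ltd.
Chain via Northgate Capital LLC → Granite Shipping BV (R3): 94% × 25% × 16% = 3.76% of Redpoint Holdings Ltd.
Chain via Stonebridge Services GmbH → Meridian Realty LP (R3): 95% × 85% × 37% = 29.8775% of Redpoint Holdings Ltd.
Direct interest in Redpoint Holdings Ltd: 14%.
Aggregating (R2): 13.35% + 3.76% + 29.8775% + 14% = 60.9875%.
60.9875% exceeds the 10% threshold, so Amira is a related party to Redpoint Holdings Ltd.

Yes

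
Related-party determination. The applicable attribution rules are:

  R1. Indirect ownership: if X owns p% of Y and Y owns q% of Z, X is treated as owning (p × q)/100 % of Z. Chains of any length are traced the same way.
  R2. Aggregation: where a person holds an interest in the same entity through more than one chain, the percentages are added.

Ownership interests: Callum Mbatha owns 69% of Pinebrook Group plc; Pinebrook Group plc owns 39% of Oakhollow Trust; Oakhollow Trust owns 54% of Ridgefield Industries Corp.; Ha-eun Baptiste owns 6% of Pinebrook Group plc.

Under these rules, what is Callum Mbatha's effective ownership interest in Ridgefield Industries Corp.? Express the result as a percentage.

14.5314%

Chain via Pinebrook Group plc → Oakhollow Trust (R1): 69% × 39% × 54% = 14.5314% of Ridgefield Industries Corp.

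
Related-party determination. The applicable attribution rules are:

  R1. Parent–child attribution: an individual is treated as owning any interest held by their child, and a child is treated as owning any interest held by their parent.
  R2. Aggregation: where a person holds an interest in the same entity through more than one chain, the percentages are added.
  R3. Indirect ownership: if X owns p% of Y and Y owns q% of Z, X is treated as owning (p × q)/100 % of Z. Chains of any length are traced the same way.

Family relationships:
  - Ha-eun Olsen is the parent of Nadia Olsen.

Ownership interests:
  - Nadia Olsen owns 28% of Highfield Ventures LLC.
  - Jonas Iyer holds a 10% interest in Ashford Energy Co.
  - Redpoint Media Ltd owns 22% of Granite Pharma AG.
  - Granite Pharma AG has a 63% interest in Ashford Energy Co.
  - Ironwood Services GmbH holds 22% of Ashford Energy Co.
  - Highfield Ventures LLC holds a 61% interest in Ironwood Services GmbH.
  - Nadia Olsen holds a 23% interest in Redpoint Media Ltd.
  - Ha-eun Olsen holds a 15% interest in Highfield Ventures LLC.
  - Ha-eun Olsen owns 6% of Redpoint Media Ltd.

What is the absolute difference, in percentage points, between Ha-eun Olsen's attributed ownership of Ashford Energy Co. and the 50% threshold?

By parent–child attribution (R1), Ha-eun Olsen is treated as also owning Nadia Olsen's interest in Redpoint Media Ltd, giving 6% + 23% = 29%.
By parent–child attribution (R1), Ha-eun Olsen is treated as also owning Nadia Olsen's interest in Highfield Ventures LLC, giving 15% + 28% = 43%.
Chain via Redpoint Media Ltd → Granite Pharma AG (R3): 29% × 22% × 63% = 4.0194% of Ashford Energy Co.
Chain via Highfield Ventures LLC → Ironwood Services GmbH (R3): 43% × 61% × 22% = 5.7706% of Ashford Energy Co.
Aggregating (R2): 4.0194% + 5.7706% = 9.79%.
9.79% falls short of the 50% threshold by 40.21 percentage points.

40.21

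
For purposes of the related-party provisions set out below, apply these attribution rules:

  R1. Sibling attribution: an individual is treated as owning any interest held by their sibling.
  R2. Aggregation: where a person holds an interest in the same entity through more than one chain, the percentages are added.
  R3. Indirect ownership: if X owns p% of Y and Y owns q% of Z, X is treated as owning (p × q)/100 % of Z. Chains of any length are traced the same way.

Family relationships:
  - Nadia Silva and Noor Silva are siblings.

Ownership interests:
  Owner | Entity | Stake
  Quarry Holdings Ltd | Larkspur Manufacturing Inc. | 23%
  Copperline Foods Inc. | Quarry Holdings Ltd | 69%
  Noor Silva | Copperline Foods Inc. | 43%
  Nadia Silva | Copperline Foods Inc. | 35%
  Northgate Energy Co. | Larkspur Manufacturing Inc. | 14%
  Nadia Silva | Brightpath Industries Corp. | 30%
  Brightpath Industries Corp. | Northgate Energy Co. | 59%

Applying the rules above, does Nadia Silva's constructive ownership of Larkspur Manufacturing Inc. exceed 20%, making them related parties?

No

By sibling attribution (R1), Nadia Silva is treated as also owning Noor Silva's interest in Copperline Foods Inc, giving 35% + 43% = 78%.
Chain via Copperline Foods Inc. → Quarry Holdings Ltd (R3): 78% × 69% × 23% = 12.3786% of Larkspur Manufacturing Inc.
Chain via Brightpath Industries Corp. → Northgate Energy Co. (R3): 30% × 59% × 14% = 2.478% of Larkspur Manufacturing Inc.
Aggregating (R2): 12.3786% + 2.478% = 14.8566%.
14.8566% does not exceed the 20% threshold, so Nadia is not a related party to Larkspur Manufacturing Inc.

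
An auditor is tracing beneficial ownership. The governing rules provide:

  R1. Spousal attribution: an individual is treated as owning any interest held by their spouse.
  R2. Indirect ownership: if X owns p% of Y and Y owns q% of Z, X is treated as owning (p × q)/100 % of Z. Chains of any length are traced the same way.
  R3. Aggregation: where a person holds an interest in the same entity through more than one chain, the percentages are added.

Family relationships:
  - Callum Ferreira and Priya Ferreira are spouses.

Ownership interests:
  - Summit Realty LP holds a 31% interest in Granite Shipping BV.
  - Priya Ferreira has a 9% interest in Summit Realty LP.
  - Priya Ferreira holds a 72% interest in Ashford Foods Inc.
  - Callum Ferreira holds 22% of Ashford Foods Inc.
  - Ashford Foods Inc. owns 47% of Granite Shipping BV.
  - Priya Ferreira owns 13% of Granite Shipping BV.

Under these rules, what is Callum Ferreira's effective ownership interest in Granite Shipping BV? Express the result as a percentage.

59.97%

By spousal attribution (R1), Callum Ferreira is treated as also owning Priya Ferreira's interest in Ashford Foods Inc, giving 22% + 72% = 94%.
By spousal attribution (R1), Callum Ferreira is treated as owning Priya Ferreira's 9% interest in Summit Realty LP.
By spousal attribution (R1), Callum Ferreira is treated as owning Priya Ferreira's 13% interest in Granite Shipping BV.
Chain via Ashford Foods Inc. (R2): 94% × 47% = 44.18% of Granite Shipping BV.
Chain via Summit Realty LP (R2): 9% × 31% = 2.79% of Granite Shipping BV.
Direct interest in Granite Shipping BV: 13%.
Aggregating (R3): 44.18% + 2.79% + 13% = 59.97%.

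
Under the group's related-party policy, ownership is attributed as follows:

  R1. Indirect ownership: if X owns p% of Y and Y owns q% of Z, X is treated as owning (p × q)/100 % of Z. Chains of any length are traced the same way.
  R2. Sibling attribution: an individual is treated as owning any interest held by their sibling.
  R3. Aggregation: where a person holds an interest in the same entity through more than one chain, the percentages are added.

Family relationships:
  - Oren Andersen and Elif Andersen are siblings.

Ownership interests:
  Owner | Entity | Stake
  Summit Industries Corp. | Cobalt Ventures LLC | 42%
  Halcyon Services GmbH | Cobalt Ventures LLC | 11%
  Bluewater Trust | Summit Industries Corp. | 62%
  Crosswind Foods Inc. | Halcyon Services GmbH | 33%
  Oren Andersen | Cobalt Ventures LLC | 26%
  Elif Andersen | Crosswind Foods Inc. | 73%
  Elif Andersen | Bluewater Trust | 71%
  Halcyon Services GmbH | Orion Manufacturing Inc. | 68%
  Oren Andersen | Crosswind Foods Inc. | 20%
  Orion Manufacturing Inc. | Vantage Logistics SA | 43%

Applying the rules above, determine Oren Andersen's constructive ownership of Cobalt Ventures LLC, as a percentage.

By sibling attribution (R2), Oren Andersen is treated as also owning Elif Andersen's interest in Crosswind Foods Inc, giving 20% + 73% = 93%.
By sibling attribution (R2), Oren Andersen is treated as owning Elif Andersen's 71% interest in Bluewater Trust.
Chain via Crosswind Foods Inc. → Halcyon Services GmbH (R1): 93% × 33% × 11% = 3.3759% of Cobalt Ventures LLC.
Direct interest in Cobalt Ventures LLC: 26%.
Chain via Bluewater Trust → Summit Industries Corp. (R1): 71% × 62% × 42% = 18.4884% of Cobalt Ventures LLC.
Aggregating (R3): 3.3759% + 26% + 18.4884% = 47.8643%.

47.8643%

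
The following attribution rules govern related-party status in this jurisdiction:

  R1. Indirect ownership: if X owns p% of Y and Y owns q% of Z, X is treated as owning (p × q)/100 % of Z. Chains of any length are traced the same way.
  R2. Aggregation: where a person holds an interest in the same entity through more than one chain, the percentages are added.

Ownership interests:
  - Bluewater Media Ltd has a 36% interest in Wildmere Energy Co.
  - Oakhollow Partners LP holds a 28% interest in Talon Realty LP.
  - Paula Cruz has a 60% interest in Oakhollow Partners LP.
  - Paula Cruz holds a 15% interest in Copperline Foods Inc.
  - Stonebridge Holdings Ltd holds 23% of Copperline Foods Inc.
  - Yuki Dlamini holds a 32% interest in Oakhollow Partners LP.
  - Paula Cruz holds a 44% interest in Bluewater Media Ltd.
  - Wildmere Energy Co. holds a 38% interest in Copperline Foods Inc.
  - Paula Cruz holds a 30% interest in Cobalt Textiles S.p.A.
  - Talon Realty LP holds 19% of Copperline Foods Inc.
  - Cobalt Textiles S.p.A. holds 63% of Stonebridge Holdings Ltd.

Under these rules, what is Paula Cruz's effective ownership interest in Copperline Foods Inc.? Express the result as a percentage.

28.5582%

Chain via Cobalt Textiles S.p.A. → Stonebridge Holdings Ltd (R1): 30% × 63% × 23% = 4.347% of Copperline Foods Inc.
Chain via Bluewater Media Ltd → Wildmere Energy Co. (R1): 44% × 36% × 38% = 6.0192% of Copperline Foods Inc.
Chain via Oakhollow Partners LP → Talon Realty LP (R1): 60% × 28% × 19% = 3.192% of Copperline Foods Inc.
Direct interest in Copperline Foods Inc: 15%.
Aggregating (R2): 4.347% + 6.0192% + 3.192% + 15% = 28.5582%.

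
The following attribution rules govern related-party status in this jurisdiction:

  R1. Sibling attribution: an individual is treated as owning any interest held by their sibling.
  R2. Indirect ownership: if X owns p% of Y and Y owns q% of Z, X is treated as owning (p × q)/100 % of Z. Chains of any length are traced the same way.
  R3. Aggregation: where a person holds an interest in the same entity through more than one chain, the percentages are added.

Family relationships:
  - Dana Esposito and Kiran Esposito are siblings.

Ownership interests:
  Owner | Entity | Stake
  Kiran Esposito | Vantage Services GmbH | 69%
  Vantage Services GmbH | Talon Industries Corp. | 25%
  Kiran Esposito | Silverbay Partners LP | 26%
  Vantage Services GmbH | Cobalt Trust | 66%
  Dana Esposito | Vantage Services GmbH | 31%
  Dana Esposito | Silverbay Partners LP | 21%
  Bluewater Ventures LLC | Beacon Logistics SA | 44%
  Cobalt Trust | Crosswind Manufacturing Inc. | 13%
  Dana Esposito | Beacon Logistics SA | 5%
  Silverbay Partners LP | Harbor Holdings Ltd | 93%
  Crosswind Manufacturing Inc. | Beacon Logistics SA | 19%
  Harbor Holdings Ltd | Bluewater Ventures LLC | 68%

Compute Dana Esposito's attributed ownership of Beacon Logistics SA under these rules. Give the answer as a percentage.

By sibling attribution (R1), Dana Esposito is treated as also owning Kiran Esposito's interest in Vantage Services GmbH, giving 31% + 69% = 100%.
By sibling attribution (R1), Dana Esposito is treated as also owning Kiran Esposito's interest in Silverbay Partners LP, giving 21% + 26% = 47%.
Chain via Vantage Services GmbH → Cobalt Trust → Crosswind Manufacturing Inc. (R2): 100% × 66% × 13% × 19% = 1.6302% of Beacon Logistics SA.
Chain via Silverbay Partners LP → Harbor Holdings Ltd → Bluewater Ventures LLC (R2): 47% × 93% × 68% × 44% = 13.078032% of Beacon Logistics SA.
Direct interest in Beacon Logistics SA: 5%.
Aggregating (R3): 1.6302% + 13.078032% + 5% = 19.708232%.

19.708232%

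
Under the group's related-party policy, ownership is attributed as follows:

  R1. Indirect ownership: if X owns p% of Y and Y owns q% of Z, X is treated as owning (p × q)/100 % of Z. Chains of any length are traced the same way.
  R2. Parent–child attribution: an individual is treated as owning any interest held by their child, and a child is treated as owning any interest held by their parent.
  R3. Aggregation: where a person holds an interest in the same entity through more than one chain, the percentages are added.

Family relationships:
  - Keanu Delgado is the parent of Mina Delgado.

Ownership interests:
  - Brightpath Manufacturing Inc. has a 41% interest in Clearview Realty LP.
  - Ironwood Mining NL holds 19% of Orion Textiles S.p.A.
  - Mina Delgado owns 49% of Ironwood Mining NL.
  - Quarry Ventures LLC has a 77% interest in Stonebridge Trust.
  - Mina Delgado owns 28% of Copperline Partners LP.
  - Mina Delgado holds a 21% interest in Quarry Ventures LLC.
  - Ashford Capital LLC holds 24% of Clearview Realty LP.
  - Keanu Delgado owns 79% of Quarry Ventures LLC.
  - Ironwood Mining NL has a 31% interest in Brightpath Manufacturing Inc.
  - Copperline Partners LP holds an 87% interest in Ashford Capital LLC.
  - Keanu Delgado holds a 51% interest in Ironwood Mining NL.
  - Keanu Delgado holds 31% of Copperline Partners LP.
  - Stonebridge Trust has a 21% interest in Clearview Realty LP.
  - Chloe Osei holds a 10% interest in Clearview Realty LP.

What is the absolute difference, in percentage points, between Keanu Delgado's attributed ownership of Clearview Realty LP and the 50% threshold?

By parent–child attribution (R2), Keanu Delgado is treated as also owning Mina Delgado's interest in Copperline Partners LP, giving 31% + 28% = 59%.
By parent–child attribution (R2), Keanu Delgado is treated as also owning Mina Delgado's interest in Quarry Ventures LLC, giving 79% + 21% = 100%.
By parent–child attribution (R2), Keanu Delgado is treated as also owning Mina Delgado's interest in Ironwood Mining NL, giving 51% + 49% = 100%.
Chain via Copperline Partners LP → Ashford Capital LLC (R1): 59% × 87% × 24% = 12.3192% of Clearview Realty LP.
Chain via Quarry Ventures LLC → Stonebridge Trust (R1): 100% × 77% × 21% = 16.17% of Clearview Realty LP.
Chain via Ironwood Mining NL → Brightpath Manufacturing Inc. (R1): 100% × 31% × 41% = 12.71% of Clearview Realty LP.
Aggregating (R3): 12.3192% + 16.17% + 12.71% = 41.1992%.
41.1992% falls short of the 50% threshold by 8.8008 percentage points.

8.8008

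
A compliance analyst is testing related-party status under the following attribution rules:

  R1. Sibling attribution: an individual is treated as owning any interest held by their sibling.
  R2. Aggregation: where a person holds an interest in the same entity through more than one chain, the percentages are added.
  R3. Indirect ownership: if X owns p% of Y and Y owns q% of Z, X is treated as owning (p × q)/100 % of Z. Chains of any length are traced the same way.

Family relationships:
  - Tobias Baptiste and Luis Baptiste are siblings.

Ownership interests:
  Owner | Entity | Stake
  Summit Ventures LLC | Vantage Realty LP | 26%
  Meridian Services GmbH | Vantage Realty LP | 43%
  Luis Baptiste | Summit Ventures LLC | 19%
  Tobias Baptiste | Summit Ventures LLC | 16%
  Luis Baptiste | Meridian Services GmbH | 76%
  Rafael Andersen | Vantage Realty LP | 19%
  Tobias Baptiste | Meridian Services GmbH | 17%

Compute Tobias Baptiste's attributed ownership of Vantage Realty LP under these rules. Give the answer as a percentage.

By sibling attribution (R1), Tobias Baptiste is treated as also owning Luis Baptiste's interest in Summit Ventures LLC, giving 16% + 19% = 35%.
By sibling attribution (R1), Tobias Baptiste is treated as also owning Luis Baptiste's interest in Meridian Services GmbH, giving 17% + 76% = 93%.
Chain via Summit Ventures LLC (R3): 35% × 26% = 9.1% of Vantage Realty LP.
Chain via Meridian Services GmbH (R3): 93% × 43% = 39.99% of Vantage Realty LP.
Aggregating (R2): 9.1% + 39.99% = 49.09%.

49.09%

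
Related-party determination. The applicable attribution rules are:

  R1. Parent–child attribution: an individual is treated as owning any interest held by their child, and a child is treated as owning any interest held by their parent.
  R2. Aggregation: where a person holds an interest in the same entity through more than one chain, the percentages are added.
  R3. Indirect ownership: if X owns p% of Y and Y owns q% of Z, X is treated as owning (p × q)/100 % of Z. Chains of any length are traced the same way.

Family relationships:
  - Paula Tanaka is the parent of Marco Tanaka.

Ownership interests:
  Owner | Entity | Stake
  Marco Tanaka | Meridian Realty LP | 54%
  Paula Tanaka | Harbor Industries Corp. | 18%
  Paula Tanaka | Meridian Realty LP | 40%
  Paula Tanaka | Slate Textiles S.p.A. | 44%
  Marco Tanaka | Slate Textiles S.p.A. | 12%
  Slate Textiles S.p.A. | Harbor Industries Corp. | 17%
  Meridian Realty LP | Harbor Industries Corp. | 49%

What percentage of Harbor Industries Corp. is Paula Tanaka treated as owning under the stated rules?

73.58%

By parent–child attribution (R1), Paula Tanaka is treated as also owning Marco Tanaka's interest in Meridian Realty LP, giving 40% + 54% = 94%.
By parent–child attribution (R1), Paula Tanaka is treated as also owning Marco Tanaka's interest in Slate Textiles S.p.A, giving 44% + 12% = 56%.
Chain via Meridian Realty LP (R3): 94% × 49% = 46.06% of Harbor Industries Corp.
Chain via Slate Textiles S.p.A. (R3): 56% × 17% = 9.52% of Harbor Industries Corp.
Direct interest in Harbor Industries Corp: 18%.
Aggregating (R2): 46.06% + 9.52% + 18% = 73.58%.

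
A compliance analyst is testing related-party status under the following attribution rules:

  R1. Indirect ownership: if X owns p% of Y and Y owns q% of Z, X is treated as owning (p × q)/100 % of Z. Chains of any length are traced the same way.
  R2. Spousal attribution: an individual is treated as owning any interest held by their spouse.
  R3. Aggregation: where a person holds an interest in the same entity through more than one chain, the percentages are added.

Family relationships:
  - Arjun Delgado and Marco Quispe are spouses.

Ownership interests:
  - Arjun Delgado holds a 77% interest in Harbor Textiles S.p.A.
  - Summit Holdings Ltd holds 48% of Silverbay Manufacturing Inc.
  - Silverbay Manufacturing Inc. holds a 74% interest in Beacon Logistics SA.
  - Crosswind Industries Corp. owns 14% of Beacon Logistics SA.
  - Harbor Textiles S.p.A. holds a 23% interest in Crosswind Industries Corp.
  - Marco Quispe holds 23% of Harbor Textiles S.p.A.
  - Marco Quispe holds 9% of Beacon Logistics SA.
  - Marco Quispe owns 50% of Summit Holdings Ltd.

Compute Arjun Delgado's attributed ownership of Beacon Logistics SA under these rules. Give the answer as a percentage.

By spousal attribution (R2), Arjun Delgado is treated as also owning Marco Quispe's interest in Harbor Textiles S.p.A, giving 77% + 23% = 100%.
By spousal attribution (R2), Arjun Delgado is treated as owning Marco Quispe's 50% interest in Summit Holdings Ltd.
By spousal attribution (R2), Arjun Delgado is treated as owning Marco Quispe's 9% interest in Beacon Logistics SA.
Chain via Harbor Textiles S.p.A. → Crosswind Industries Corp. (R1): 100% × 23% × 14% = 3.22% of Beacon Logistics SA.
Chain via Summit Holdings Ltd → Silverbay Manufacturing Inc. (R1): 50% × 48% × 74% = 17.76% of Beacon Logistics SA.
Direct interest in Beacon Logistics SA: 9%.
Aggregating (R3): 3.22% + 17.76% + 9% = 29.98%.

29.98%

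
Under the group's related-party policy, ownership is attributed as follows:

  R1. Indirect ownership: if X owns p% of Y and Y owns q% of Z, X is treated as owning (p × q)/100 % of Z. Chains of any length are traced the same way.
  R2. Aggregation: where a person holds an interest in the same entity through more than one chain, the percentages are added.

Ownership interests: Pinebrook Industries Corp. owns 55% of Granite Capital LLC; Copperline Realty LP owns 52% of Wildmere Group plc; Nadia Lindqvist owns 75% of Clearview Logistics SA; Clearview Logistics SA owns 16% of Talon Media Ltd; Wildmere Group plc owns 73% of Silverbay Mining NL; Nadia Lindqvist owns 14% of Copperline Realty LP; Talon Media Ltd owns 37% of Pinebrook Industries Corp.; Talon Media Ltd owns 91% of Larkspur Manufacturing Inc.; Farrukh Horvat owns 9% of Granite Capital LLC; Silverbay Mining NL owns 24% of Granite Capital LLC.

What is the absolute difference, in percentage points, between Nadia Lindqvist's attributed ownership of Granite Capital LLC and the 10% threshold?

Chain via Copperline Realty LP → Wildmere Group plc → Silverbay Mining NL (R1): 14% × 52% × 73% × 24% = 1.275456% of Granite Capital LLC.
Chain via Clearview Logistics SA → Talon Media Ltd → Pinebrook Industries Corp. (R1): 75% × 16% × 37% × 55% = 2.442% of Granite Capital LLC.
Aggregating (R2): 1.275456% + 2.442% = 3.717456%.
3.717456% falls short of the 10% threshold by 6.282544 percentage points.

6.282544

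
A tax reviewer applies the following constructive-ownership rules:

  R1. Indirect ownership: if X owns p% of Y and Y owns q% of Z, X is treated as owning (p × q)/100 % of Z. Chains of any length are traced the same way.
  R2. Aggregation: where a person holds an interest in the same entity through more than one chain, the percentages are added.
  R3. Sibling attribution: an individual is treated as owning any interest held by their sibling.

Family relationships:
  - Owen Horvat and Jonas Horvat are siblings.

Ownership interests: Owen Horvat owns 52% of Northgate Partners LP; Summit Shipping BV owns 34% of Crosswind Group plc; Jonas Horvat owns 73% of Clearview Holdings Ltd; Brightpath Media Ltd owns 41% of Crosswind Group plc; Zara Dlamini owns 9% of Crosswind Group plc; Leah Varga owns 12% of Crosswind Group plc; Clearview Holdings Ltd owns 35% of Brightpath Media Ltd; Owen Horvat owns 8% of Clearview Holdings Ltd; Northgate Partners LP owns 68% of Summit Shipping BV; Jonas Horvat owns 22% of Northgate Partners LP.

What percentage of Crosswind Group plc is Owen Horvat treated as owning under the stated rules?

28.7323%

By sibling attribution (R3), Owen Horvat is treated as also owning Jonas Horvat's interest in Clearview Holdings Ltd, giving 8% + 73% = 81%.
By sibling attribution (R3), Owen Horvat is treated as also owning Jonas Horvat's interest in Northgate Partners LP, giving 52% + 22% = 74%.
Chain via Clearview Holdings Ltd → Brightpath Media Ltd (R1): 81% × 35% × 41% = 11.6235% of Crosswind Group plc.
Chain via Northgate Partners LP → Summit Shipping BV (R1): 74% × 68% × 34% = 17.1088% of Crosswind Group plc.
Aggregating (R2): 11.6235% + 17.1088% = 28.7323%.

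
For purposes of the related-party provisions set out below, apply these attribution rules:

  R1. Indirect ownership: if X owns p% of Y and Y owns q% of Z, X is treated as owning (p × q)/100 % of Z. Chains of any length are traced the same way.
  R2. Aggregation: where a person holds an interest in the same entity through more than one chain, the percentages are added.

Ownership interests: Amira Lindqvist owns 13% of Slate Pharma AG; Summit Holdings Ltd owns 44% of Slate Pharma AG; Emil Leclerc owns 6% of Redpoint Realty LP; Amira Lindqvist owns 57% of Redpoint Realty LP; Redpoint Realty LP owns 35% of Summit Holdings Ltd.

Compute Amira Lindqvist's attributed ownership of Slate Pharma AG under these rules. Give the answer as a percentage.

Chain via Redpoint Realty LP → Summit Holdings Ltd (R1): 57% × 35% × 44% = 8.778% of Slate Pharma AG.
Direct interest in Slate Pharma AG: 13%.
Aggregating (R2): 8.778% + 13% = 21.778%.

21.778%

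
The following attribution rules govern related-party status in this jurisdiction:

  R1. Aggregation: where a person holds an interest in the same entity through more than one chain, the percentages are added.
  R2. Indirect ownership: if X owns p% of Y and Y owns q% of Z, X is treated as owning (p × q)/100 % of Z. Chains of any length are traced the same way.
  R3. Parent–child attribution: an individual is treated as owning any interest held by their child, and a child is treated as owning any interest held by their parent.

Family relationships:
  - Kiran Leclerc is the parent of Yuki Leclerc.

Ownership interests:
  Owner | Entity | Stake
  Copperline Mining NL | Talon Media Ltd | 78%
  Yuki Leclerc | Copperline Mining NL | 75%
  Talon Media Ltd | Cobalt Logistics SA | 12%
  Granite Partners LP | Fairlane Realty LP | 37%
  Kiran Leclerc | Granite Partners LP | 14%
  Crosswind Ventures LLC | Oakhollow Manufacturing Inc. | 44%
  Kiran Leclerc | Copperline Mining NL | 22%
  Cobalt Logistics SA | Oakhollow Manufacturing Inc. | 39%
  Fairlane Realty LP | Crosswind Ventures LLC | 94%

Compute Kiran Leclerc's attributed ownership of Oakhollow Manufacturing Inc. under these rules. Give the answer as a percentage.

By parent–child attribution (R3), Kiran Leclerc is treated as also owning Yuki Leclerc's interest in Copperline Mining NL, giving 22% + 75% = 97%.
Chain via Copperline Mining NL → Talon Media Ltd → Cobalt Logistics SA (R2): 97% × 78% × 12% × 39% = 3.540888% of Oakhollow Manufacturing Inc.
Chain via Granite Partners LP → Fairlane Realty LP → Crosswind Ventures LLC (R2): 14% × 37% × 94% × 44% = 2.142448% of Oakhollow Manufacturing Inc.
Aggregating (R1): 3.540888% + 2.142448% = 5.683336%.

5.683336%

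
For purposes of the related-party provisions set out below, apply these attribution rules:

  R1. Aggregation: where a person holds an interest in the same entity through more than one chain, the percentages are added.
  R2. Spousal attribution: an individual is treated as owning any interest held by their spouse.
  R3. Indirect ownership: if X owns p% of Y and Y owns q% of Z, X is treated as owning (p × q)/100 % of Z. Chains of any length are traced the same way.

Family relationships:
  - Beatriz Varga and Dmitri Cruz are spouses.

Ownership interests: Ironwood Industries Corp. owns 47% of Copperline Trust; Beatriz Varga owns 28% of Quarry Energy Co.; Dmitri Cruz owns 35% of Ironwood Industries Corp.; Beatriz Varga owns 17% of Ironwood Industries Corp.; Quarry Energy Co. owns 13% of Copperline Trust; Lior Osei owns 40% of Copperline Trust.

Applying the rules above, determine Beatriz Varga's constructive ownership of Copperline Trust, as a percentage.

28.08%

By spousal attribution (R2), Beatriz Varga is treated as also owning Dmitri Cruz's interest in Ironwood Industries Corp, giving 17% + 35% = 52%.
Chain via Quarry Energy Co. (R3): 28% × 13% = 3.64% of Copperline Trust.
Chain via Ironwood Industries Corp. (R3): 52% × 47% = 24.44% of Copperline Trust.
Aggregating (R1): 3.64% + 24.44% = 28.08%.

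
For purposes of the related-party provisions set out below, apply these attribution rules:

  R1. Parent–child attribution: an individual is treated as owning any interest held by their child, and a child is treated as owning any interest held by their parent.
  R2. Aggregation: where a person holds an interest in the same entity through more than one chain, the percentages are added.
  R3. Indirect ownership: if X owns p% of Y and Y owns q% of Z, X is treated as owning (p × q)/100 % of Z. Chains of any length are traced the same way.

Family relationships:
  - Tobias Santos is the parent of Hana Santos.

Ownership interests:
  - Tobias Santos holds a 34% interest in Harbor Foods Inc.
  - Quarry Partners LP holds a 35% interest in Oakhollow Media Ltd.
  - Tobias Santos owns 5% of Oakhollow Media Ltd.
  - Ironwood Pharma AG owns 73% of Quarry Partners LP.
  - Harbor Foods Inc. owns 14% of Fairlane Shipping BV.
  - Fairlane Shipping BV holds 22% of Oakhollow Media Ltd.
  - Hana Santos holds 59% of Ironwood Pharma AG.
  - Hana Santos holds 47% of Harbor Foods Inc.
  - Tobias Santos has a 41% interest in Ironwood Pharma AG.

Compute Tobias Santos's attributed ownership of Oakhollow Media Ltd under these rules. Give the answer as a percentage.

By parent–child attribution (R1), Tobias Santos is treated as also owning Hana Santos's interest in Harbor Foods Inc, giving 34% + 47% = 81%.
By parent–child attribution (R1), Tobias Santos is treated as also owning Hana Santos's interest in Ironwood Pharma AG, giving 41% + 59% = 100%.
Chain via Harbor Foods Inc. → Fairlane Shipping BV (R3): 81% × 14% × 22% = 2.4948% of Oakhollow Media Ltd.
Chain via Ironwood Pharma AG → Quarry Partners LP (R3): 100% × 73% × 35% = 25.55% of Oakhollow Media Ltd.
Direct interest in Oakhollow Media Ltd: 5%.
Aggregating (R2): 2.4948% + 25.55% + 5% = 33.0448%.

33.0448%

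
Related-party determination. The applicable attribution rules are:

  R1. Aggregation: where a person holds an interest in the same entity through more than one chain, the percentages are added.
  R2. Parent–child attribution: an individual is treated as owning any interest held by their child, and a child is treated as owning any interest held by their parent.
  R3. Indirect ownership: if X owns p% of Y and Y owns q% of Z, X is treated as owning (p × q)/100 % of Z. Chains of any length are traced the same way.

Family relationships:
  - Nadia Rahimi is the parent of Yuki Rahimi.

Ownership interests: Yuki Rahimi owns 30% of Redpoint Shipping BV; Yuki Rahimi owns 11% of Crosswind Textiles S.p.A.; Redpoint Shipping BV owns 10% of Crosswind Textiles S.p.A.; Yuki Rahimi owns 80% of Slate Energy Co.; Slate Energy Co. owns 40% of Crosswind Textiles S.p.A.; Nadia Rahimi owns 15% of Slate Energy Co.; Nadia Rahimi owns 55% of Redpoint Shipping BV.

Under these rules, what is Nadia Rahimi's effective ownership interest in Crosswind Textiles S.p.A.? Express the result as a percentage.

By parent–child attribution (R2), Nadia Rahimi is treated as also owning Yuki Rahimi's interest in Redpoint Shipping BV, giving 55% + 30% = 85%.
By parent–child attribution (R2), Nadia Rahimi is treated as also owning Yuki Rahimi's interest in Slate Energy Co, giving 15% + 80% = 95%.
By parent–child attribution (R2), Nadia Rahimi is treated as owning Yuki Rahimi's 11% interest in Crosswind Textiles S.p.A.
Chain via Redpoint Shipping BV (R3): 85% × 10% = 8.5% of Crosswind Textiles S.p.A.
Chain via Slate Energy Co. (R3): 95% × 40% = 38% of Crosswind Textiles S.p.A.
Direct interest in Crosswind Textiles S.p.A: 11%.
Aggregating (R1): 8.5% + 38% + 11% = 57.5%.

57.5%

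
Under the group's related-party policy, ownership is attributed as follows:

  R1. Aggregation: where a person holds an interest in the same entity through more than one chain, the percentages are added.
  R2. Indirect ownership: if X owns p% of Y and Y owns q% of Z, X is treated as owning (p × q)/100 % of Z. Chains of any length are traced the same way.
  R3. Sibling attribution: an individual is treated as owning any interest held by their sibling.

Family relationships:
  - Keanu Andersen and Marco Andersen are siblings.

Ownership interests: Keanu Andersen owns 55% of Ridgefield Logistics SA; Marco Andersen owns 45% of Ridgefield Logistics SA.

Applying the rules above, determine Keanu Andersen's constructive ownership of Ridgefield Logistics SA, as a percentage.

By sibling attribution (R3), Keanu Andersen is treated as also owning Marco Andersen's interest in Ridgefield Logistics SA, giving 55% + 45% = 100%.
Direct interest in Ridgefield Logistics SA: 100%.

100%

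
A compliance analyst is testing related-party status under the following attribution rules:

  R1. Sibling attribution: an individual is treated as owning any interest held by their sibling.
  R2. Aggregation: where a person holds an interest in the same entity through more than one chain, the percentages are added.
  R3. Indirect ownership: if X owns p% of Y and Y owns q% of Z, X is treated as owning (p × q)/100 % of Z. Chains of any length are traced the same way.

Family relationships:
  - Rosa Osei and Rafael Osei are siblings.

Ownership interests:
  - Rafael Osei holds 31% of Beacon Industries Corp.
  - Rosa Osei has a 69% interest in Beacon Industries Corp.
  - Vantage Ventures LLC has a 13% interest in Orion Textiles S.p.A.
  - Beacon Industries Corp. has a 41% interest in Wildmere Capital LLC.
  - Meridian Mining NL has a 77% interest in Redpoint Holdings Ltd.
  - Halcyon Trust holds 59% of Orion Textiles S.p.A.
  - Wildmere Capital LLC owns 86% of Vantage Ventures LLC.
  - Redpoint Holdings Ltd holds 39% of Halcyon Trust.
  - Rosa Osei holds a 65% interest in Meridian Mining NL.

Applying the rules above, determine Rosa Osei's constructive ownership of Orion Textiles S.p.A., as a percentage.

By sibling attribution (R1), Rosa Osei is treated as also owning Rafael Osei's interest in Beacon Industries Corp, giving 69% + 31% = 100%.
Chain via Beacon Industries Corp. → Wildmere Capital LLC → Vantage Ventures LLC (R3): 100% × 41% × 86% × 13% = 4.5838% of Orion Textiles S.p.A.
Chain via Meridian Mining NL → Redpoint Holdings Ltd → Halcyon Trust (R3): 65% × 77% × 39% × 59% = 11.516505% of Orion Textiles S.p.A.
Aggregating (R2): 4.5838% + 11.516505% = 16.100305%.

16.100305%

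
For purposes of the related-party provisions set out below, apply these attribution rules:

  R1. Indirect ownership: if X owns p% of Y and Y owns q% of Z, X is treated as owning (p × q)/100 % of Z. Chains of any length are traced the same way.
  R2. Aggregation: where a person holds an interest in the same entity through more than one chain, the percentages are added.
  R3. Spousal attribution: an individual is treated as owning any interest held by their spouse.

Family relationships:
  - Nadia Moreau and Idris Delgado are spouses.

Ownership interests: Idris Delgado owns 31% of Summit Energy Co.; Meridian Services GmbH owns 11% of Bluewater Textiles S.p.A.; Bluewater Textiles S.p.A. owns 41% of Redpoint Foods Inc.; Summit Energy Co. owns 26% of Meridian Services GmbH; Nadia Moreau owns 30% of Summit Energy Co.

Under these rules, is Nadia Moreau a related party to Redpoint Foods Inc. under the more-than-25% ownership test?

No

By spousal attribution (R3), Nadia Moreau is treated as also owning Idris Delgado's interest in Summit Energy Co, giving 30% + 31% = 61%.
Chain via Summit Energy Co. → Meridian Services GmbH → Bluewater Textiles S.p.A. (R1): 61% × 26% × 11% × 41% = 0.715286% of Redpoint Foods Inc.
0.715286% does not exceed the 25% threshold, so Nadia is not a related party to Redpoint Foods Inc.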